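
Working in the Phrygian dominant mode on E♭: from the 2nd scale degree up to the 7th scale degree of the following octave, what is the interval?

E♭ phrygian dominant: E♭ F♭ G A♭ B♭ C♭ D♭.
So we need the interval from F♭ up to D♭.
From F♭ to D♭ is 21 semitones, exactly the major thirteenth.

major thirteenth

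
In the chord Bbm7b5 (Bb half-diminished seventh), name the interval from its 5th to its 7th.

major third

Bbm7b5 is spelled Bb-Db-Fb-Ab.
The 5th is Fb and the 7th is Ab.
From Fb to Ab is 4 semitones, exactly the major third.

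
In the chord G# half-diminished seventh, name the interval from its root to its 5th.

diminished 5th

The chord tones of G# half-diminished seventh are G#–B–D–F#.
The root is G# and the 5th is D.
5 letter names make it a fifth; at 6 semitones (a half step narrower than perfect) the quality is diminished.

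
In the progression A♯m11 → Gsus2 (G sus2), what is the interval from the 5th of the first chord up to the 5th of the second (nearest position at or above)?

diminished seventh

A♯m11 has E♯ as its 5th, and Gsus2 (G sus2) has D as its 5th.
From E♯ to D: 9 semitones over a seventh = diminished.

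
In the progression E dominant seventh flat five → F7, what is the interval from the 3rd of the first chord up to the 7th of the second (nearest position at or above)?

The 3rd of E dominant seventh flat five is G#; the 7th of F7 is Eb.
G# up to Eb is 7 semitones, a whole step narrower than a major sixth, so the interval is diminished.

diminished sixth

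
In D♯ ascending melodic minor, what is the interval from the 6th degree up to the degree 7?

major second

The scale runs D♯ E♯ F♯ G♯ A♯ B♯ C𝄪.
The 6th degree is B♯ and the degree 7 is C𝄪.
From B♯ to C𝄪 is 2 semitones, exactly the major second.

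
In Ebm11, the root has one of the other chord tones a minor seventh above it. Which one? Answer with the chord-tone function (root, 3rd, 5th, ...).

Spelling the chord: Eb–Gb–Bb–Db–F–Ab.
The root is Eb. A minor seventh above Eb is Db.
Db is the chord's 7th.

7th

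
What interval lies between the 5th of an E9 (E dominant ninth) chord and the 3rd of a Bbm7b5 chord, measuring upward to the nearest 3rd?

diminished 3rd

The 5th of E9 (E dominant ninth) is B; the 3rd of Bbm7b5 is Db.
From B to Db: 2 semitones over a third = diminished.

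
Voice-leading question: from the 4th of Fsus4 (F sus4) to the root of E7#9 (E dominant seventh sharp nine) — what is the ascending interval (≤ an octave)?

Fsus4 (F sus4) has Bb as its 4th, and E7#9 (E dominant seventh sharp nine) has E as its root.
From Bb to E: 6 semitones over a fourth = augmented.

augmented fourth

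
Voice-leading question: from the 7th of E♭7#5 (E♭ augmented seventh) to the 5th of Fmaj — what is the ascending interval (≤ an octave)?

E♭7#5 (E♭ augmented seventh) has D♭ as its 7th, and Fmaj has C as its 5th.
Counting 7 letters and 11 half steps from D♭ gives a major seventh.

major 7th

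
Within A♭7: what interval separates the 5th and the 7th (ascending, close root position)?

m3

A♭7: A♭ C E♭ G♭.
The 5th is E♭ and the 7th is G♭.
3 letter names make it a third; at 3 semitones (a half step narrower than major) the quality is minor.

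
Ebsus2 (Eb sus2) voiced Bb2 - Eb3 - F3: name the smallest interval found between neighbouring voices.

major second

Adjacent intervals: Bb2→Eb3 = perfect fourth; Eb3→F3 = major second.
The smallest is Eb3 to F3, a major second (2 semitones).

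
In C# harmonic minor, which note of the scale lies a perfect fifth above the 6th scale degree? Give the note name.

E

The scale is C# D# E F# G# A B#.
The 6th scale degree is A; a perfect fifth above that is E — scale degree 3.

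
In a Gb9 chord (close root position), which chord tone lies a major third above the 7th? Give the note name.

Gb dominant ninth: Gb, Bb, Db, Fb, Ab.
The 7th is Fb. A major third above Fb is Ab.
Ab is the chord's 9th.

Ab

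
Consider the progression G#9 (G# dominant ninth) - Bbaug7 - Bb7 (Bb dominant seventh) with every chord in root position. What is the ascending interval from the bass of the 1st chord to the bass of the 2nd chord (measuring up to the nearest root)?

diminished third

The roots are G# and Bb.
From G# to Bb: 2 semitones over a third = diminished.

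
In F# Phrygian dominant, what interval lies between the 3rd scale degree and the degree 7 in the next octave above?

F# phrygian dominant: F# G A# B C# D E.
The 3rd scale degree is A# and the 7th scale degree (up an octave) is E.
From A# to E: 18 semitones over a twelfth = diminished.

diminished twelfth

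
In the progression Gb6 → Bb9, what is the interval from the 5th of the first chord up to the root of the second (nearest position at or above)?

major sixth

The 5th of Gb6 is Db; the root of Bb9 is Bb.
From Db to Bb is 9 semitones, exactly the major sixth.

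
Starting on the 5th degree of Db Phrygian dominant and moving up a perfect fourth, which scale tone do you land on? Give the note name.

The scale is Db Ebb F Gb Ab Bbb Cb.
The 5th degree is Ab; a perfect fourth above that is Db — scale degree 1.

Db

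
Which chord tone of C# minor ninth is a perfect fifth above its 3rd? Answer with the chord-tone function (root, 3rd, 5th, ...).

7th

C#m9 is spelled C# E G# B D#.
The 3rd is E. A perfect fifth above E is B.
B is the chord's 7th.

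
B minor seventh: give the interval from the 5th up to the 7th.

Spelling the chord: B–D–F#–A.
5th = F#; 7th = A.
From F# to A: 3 semitones over a third = minor.

minor 3rd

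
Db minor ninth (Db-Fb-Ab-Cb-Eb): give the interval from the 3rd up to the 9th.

M7

The 3rd is Fb and the 9th is Eb.
Counting 7 letters and 11 half steps from Fb gives a major seventh.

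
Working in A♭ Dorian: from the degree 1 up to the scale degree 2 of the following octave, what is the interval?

A♭ dorian: A♭ B♭ C♭ D♭ E♭ F G♭.
That puts A♭ below B♭.
A♭ up to B♭ spans 9 letter names and 14 semitones — a major ninth.

major ninth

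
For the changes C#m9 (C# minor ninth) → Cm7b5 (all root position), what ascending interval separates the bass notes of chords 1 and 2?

The roots are C# and C.
C# up to C is 11 semitones, a half step narrower than a perfect octave, so the interval is diminished.

d8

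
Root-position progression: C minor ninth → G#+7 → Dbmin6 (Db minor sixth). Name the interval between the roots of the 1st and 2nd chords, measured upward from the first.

The roots are C and G#.
5 letter names make it a fifth; at 8 semitones (a half step wider than perfect) the quality is augmented.

augmented 5th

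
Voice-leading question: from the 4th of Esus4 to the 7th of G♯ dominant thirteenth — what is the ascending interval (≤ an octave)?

major sixth

The 4th of Esus4 is A; the 7th of G♯ dominant thirteenth is F♯.
A up to F♯ spans 6 letter names and 9 semitones — a major sixth.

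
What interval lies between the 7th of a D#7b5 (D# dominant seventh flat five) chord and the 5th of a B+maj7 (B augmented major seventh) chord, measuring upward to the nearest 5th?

augmented fourth

The 7th of D#7b5 (D# dominant seventh flat five) is C#; the 5th of B+maj7 (B augmented major seventh) is F##.
4 letter names make it a fourth; at 6 semitones (a half step wider than perfect) the quality is augmented.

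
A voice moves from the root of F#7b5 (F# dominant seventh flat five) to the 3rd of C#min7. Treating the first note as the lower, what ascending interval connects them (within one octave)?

m7

F#7b5 (F# dominant seventh flat five) has F# as its root, and C#min7 has E as its 3rd.
F# up to E is 10 semitones, a half step narrower than a major seventh, so the interval is minor.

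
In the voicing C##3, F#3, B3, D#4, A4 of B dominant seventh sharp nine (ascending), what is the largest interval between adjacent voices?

diminished 5th

Adjacent intervals: C##3→F#3 = diminished fourth; F#3→B3 = perfect fourth; B3→D#4 = major third; D#4→A4 = diminished fifth.
The largest is D#4 to A4, a diminished fifth (6 semitones).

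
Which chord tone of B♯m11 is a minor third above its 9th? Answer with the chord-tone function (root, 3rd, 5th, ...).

11th

The chord tones of B♯m11 are B♯ D♯ F𝄪 A♯ C𝄪 E♯.
The 9th is C𝄪. A minor third above C𝄪 is E♯.
E♯ is the chord's 11th.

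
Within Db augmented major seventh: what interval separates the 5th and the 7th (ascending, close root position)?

Db augmented major seventh is spelled Db, F, A, C.
So we need the interval from A up to C.
3 letter names make it a third; at 3 semitones (a half step narrower than major) the quality is minor.

minor third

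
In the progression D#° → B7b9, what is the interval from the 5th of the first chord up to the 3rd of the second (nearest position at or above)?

augmented 4th

The 5th of D#° is A; the 3rd of B7b9 is D#.
4 letter names make it a fourth; at 6 semitones (a half step wider than perfect) the quality is augmented.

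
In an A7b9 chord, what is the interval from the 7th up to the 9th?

minor third

Spelling the chord: A C# E G Bb.
That puts G below Bb.
G up to Bb is 3 semitones, a half step narrower than a major third, so the interval is minor.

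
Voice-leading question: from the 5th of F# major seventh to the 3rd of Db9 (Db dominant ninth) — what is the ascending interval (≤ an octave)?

diminished fourth

F# major seventh has C# as its 5th, and Db9 (Db dominant ninth) has F as its 3rd.
4 letter names make it a fourth; at 4 semitones (a half step narrower than perfect) the quality is diminished.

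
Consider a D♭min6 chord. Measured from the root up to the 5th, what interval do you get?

perfect fifth

Spelling the chord: D♭–F♭–A♭–B♭.
So we need the interval from D♭ up to A♭.
Counting 5 letters and 7 half steps from D♭ gives a perfect fifth.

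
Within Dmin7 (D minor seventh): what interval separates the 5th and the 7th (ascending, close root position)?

minor third

D minor seventh is spelled D, F, A, C.
The 5th is A and the 7th is C.
A up to C is 3 semitones, a half step narrower than a major third, so the interval is minor.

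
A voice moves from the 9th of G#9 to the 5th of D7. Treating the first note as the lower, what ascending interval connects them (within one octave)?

G#9 has A# as its 9th, and D7 has A as its 5th.
A# up to A is 11 semitones, a half step narrower than a perfect octave, so the interval is diminished.

diminished octave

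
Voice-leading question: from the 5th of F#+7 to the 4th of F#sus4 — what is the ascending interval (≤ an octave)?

diminished seventh

F#+7 has C## as its 5th, and F#sus4 has B as its 4th.
C## up to B is 9 semitones, a whole step narrower than a major seventh, so the interval is diminished.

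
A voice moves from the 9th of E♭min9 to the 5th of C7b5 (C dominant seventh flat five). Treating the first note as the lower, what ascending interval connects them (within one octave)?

E♭min9 has F as its 9th, and C7b5 (C dominant seventh flat five) has G♭ as its 5th.
F up to G♭ is 1 semitone, a half step narrower than a major second, so the interval is minor.

minor second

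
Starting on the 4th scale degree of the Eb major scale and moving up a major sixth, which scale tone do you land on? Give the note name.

F

The scale is Eb F G Ab Bb C D.
The 4th scale degree is Ab; a major sixth above that is F — scale degree 2.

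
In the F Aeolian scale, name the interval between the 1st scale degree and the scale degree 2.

The scale runs F G Ab Bb C Db Eb.
That puts F below G.
Counting 2 letters and 2 half steps from F gives a major second.

major second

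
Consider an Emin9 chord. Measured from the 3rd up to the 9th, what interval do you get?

major seventh

Em9 is spelled E–G–B–D–F♯.
So we need the interval from G up to F♯.
From G to F♯ is 11 semitones, exactly the major seventh.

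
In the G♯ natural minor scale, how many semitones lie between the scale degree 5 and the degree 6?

1

The scale is G♯ A♯ B C♯ D♯ E F♯.
D♯ up to E is a minor second — 1 semitone.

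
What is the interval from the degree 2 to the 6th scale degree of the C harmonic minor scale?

The scale runs C D E♭ F G A♭ B.
So we need the interval from D up to A♭.
D up to A♭ is 6 semitones, a half step narrower than a perfect fifth, so the interval is diminished.

d5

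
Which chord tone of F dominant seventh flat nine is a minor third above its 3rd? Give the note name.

C

The chord tones of F7b9 are F–A–C–Eb–Gb.
The 3rd is A. A minor third above A is C.
C is the chord's 5th.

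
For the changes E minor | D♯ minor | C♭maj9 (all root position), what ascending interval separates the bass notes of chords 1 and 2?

major seventh

The roots are E and D♯.
Counting 7 letters and 11 half steps from E gives a major seventh.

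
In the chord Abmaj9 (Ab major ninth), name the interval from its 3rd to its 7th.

Abmaj9 (Ab major ninth): Ab, C, Eb, G, Bb.
So we need the interval from C up to G.
C up to G spans 5 letter names and 7 semitones — a perfect fifth.

perfect fifth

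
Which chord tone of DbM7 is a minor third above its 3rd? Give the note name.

Ab

Spelling the chord: Db-F-Ab-C.
The 3rd is F. A minor third above F is Ab.
Ab is the chord's 5th.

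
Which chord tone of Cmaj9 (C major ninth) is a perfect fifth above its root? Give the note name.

G

Cmaj9 is spelled C E G B D.
The root is C. A perfect fifth above C is G.
G is the chord's 5th.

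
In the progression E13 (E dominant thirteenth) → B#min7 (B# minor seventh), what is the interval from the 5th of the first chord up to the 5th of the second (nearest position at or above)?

augmented fifth

The 5th of E13 (E dominant thirteenth) is B; the 5th of B#min7 (B# minor seventh) is F##.
From B to F##: 8 semitones over a fifth = augmented.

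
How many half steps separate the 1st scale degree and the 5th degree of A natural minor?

7

The scale is A B C D E F G.
A up to E is a perfect fifth — 7 semitones.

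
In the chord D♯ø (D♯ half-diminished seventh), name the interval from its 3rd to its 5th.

D♯m7b5 (D♯ half-diminished seventh): D♯ F♯ A C♯.
The 3rd is F♯ and the 5th is A.
From F♯ to A: 3 semitones over a third = minor.

minor third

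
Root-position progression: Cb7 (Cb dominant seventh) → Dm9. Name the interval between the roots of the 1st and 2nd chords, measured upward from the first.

A2

The roots are Cb and D.
2 letter names make it a second; at 3 semitones (a half step wider than major) the quality is augmented.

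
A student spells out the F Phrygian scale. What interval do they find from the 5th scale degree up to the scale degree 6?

The scale runs F Gb Ab Bb C Db Eb.
That puts C below Db.
2 letter names make it a second; at 1 semitone (a half step narrower than major) the quality is minor.

minor second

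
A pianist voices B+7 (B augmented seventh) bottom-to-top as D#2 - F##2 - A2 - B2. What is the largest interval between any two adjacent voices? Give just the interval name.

Adjacent intervals: D#2→F##2 = major third; F##2→A2 = diminished third; A2→B2 = major second.
The largest is D#2 to F##2, a major third (4 semitones).

major third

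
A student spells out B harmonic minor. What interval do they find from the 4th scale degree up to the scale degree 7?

Spelling B harmonic minor: B C♯ D E F♯ G A♯.
The 4th scale degree is E and the 7th degree is A♯.
From E to A♯: 6 semitones over a fourth = augmented.

augmented 4th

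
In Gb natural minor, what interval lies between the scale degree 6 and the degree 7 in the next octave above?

major ninth

The scale runs Gb Ab Bbb Cb Db Ebb Fb.
The scale degree 6 is Ebb and the 7th scale degree (up an octave) is Fb.
Counting 9 letters and 14 half steps from Ebb gives a major ninth.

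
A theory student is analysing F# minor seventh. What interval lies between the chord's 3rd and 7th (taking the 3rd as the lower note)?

perfect 5th

F# minor seventh: F#–A–C#–E.
The 3rd is A and the 7th is E.
A up to E spans 5 letter names and 7 semitones — a perfect fifth.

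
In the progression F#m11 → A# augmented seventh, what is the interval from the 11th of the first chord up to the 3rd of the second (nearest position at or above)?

augmented 2nd

The 11th of F#m11 is B; the 3rd of A# augmented seventh is C##.
B up to C## is 3 semitones, a half step wider than a major second, so the interval is augmented.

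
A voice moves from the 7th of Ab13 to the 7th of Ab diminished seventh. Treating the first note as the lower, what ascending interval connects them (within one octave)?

diminished 8th

Ab13 has Gb as its 7th, and Ab diminished seventh has Gbb as its 7th.
Gb up to Gbb is 11 semitones, a half step narrower than a perfect octave, so the interval is diminished.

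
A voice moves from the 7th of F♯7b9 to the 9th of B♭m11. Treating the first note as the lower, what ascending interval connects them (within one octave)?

The 7th of F♯7b9 is E; the 9th of B♭m11 is C.
6 letter names make it a sixth; at 8 semitones (a half step narrower than major) the quality is minor.

minor sixth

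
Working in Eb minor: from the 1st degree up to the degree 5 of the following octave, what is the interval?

The scale runs Eb F Gb Ab Bb Cb Db.
So we need the interval from Eb up to Bb.
Eb up to Bb spans 12 letter names and 19 semitones — a perfect twelfth.

perfect twelfth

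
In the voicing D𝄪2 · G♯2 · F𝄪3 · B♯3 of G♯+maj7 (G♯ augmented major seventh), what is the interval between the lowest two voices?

Those voices are D𝄪2 and G♯2.
D𝄪 up to G♯ is 4 semitones, a half step narrower than a perfect fourth, so the interval is diminished.

diminished fourth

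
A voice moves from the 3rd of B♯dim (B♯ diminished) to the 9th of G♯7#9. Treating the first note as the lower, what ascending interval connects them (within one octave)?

augmented 5th

The 3rd of B♯dim (B♯ diminished) is D♯; the 9th of G♯7#9 is A𝄪.
D♯ up to A𝄪 is 8 semitones, a half step wider than a perfect fifth, so the interval is augmented.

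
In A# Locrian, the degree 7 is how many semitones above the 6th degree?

2

The scale is A# B C# D# E F# G#.
F# up to G# is a major second — 2 semitones.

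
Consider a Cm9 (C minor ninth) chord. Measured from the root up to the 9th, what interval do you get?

The chord tones of Cm9 are C Eb G Bb D.
Root = C; 9th = D.
C up to D spans 9 letter names and 14 semitones — a major ninth.

major ninth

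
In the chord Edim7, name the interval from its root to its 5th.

diminished fifth

E°7 is spelled E, G, Bb, Db.
So we need the interval from E up to Bb.
From E to Bb: 6 semitones over a fifth = diminished.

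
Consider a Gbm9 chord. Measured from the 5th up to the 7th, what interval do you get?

Gbmin9 is spelled Gb Bbb Db Fb Ab.
The 5th is Db and the 7th is Fb.
3 letter names make it a third; at 3 semitones (a half step narrower than major) the quality is minor.

minor third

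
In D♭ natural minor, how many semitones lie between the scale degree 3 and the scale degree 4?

The scale is D♭ E♭ F♭ G♭ A♭ B𝄫 C♭.
F♭ up to G♭ is a major second — 2 semitones.

2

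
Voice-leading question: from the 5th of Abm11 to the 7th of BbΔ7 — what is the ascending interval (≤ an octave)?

Abm11 has Eb as its 5th, and BbΔ7 has A as its 7th.
Eb up to A is 6 semitones, a half step wider than a perfect fourth, so the interval is augmented.

augmented fourth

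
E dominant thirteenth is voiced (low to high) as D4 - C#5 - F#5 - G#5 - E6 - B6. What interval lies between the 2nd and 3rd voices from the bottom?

Those voices are C#5 and F#5.
C# up to F# spans 4 letter names and 5 semitones — a perfect fourth.

perfect fourth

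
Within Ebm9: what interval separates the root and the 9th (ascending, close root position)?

The chord tones of Eb minor ninth are Eb–Gb–Bb–Db–F.
The root is Eb and the 9th is F.
From Eb to F is 14 semitones, exactly the major ninth.

M9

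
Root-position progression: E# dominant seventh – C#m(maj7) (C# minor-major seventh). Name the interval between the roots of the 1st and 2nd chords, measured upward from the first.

The roots are E# and C#.
6 letter names make it a sixth; at 8 semitones (a half step narrower than major) the quality is minor.

minor sixth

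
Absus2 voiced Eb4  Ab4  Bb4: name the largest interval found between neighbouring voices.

Adjacent intervals: Eb4→Ab4 = perfect fourth; Ab4→Bb4 = major second.
The largest is Eb4 to Ab4, a perfect fourth (5 semitones).

perfect fourth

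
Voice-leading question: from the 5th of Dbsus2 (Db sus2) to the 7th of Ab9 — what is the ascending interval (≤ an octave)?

The 5th of Dbsus2 (Db sus2) is Ab; the 7th of Ab9 is Gb.
Ab up to Gb is 10 semitones, a half step narrower than a major seventh, so the interval is minor.

minor 7th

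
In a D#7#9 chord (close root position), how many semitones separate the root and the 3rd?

4

D#7#9 is spelled D#-F##-A#-C#-E##.
D# to F## is a major third: 4 semitones.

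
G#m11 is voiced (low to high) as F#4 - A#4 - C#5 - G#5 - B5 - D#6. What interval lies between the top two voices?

major third

Those voices are B5 and D#6.
Counting 3 letters and 4 half steps from B gives a major third.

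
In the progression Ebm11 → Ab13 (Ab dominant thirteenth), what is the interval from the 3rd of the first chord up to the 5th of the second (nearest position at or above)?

major sixth

The 3rd of Ebm11 is Gb; the 5th of Ab13 (Ab dominant thirteenth) is Eb.
From Gb to Eb is 9 semitones, exactly the major sixth.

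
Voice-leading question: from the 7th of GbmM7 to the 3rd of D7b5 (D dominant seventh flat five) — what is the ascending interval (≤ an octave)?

The 7th of GbmM7 is F; the 3rd of D7b5 (D dominant seventh flat five) is F#.
F up to F# is 1 semitone, a half step wider than a perfect unison, so the interval is augmented.

augmented unison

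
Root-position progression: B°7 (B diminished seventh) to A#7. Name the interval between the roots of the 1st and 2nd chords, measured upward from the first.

The roots are B and A#.
From B to A# is 11 semitones, exactly the major seventh.

major seventh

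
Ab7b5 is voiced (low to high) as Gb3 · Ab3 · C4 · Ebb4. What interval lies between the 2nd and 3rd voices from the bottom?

M3

Those voices are Ab3 and C4.
Ab up to C spans 3 letter names and 4 semitones — a major third.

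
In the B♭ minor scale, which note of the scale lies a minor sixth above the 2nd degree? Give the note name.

Ab

The scale is B♭ C D♭ E♭ F G♭ A♭.
The 2nd degree is C; a minor sixth above that is A♭ — scale degree 7.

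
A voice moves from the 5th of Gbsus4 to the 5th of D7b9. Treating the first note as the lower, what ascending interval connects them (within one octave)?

Gbsus4 has Db as its 5th, and D7b9 has A as its 5th.
5 letter names make it a fifth; at 8 semitones (a half step wider than perfect) the quality is augmented.

augmented fifth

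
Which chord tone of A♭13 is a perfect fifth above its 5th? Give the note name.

The chord tones of A♭ dominant thirteenth are A♭-C-E♭-G♭-B♭-F.
The 5th is E♭. A perfect fifth above E♭ is B♭.
B♭ is the chord's 9th.

Bb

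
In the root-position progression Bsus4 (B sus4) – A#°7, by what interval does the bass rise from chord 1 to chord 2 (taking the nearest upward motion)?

The roots are B and A#.
Counting 7 letters and 11 half steps from B gives a major seventh.

M7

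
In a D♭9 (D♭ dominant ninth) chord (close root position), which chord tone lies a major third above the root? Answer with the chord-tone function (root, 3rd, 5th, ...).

Spelling the chord: D♭–F–A♭–C♭–E♭.
The root is D♭. A major third above D♭ is F.
F is the chord's 3rd.

3rd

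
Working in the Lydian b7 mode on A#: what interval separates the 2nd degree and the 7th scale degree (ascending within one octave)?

The scale runs A# B# C## D## E# F## G#.
So we need the interval from B# up to G#.
6 letter names make it a sixth; at 8 semitones (a half step narrower than major) the quality is minor.

m6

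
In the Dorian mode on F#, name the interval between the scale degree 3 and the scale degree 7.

perfect fifth

The scale runs F# G# A B C# D# E.
Scale degree 3 = A; degree 7 = E.
A up to E spans 5 letter names and 7 semitones — a perfect fifth.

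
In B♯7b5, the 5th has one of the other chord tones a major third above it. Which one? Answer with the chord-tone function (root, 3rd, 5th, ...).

7th

B♯7b5 (B♯ dominant seventh flat five): B♯-D𝄪-F♯-A♯.
The 5th is F♯. A major third above F♯ is A♯.
A♯ is the chord's 7th.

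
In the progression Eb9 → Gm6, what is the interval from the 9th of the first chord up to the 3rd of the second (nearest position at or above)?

perfect fourth

The 9th of Eb9 is F; the 3rd of Gm6 is Bb.
F up to Bb spans 4 letter names and 5 semitones — a perfect fourth.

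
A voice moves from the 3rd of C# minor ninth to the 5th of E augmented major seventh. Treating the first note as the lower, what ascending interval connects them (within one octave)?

augmented fifth

C# minor ninth has E as its 3rd, and E augmented major seventh has B# as its 5th.
E up to B# is 8 semitones, a half step wider than a perfect fifth, so the interval is augmented.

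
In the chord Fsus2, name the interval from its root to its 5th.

Fsus2: F-G-C.
The root is F and the 5th is C.
From F to C is 7 semitones, exactly the perfect fifth.

perfect fifth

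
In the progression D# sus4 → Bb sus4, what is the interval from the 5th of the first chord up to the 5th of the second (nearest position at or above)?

d6

D# sus4 has A# as its 5th, and Bb sus4 has F as its 5th.
A# up to F is 7 semitones, a whole step narrower than a major sixth, so the interval is diminished.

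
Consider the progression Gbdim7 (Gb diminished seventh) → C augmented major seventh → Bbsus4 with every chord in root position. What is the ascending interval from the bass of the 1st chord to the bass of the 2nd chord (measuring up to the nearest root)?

The roots are Gb and C.
Gb up to C is 6 semitones, a half step wider than a perfect fourth, so the interval is augmented.

augmented 4th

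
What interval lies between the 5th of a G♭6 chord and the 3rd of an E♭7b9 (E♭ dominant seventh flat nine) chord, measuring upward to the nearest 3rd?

The 5th of G♭6 is D♭; the 3rd of E♭7b9 (E♭ dominant seventh flat nine) is G.
D♭ up to G is 6 semitones, a half step wider than a perfect fourth, so the interval is augmented.

augmented fourth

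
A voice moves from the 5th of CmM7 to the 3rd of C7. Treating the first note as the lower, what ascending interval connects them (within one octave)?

The 5th of CmM7 is G; the 3rd of C7 is E.
G up to E spans 6 letter names and 9 semitones — a major sixth.

major sixth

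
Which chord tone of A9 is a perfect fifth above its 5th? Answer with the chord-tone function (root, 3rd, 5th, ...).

9th

The chord tones of A9 are A, C#, E, G, B.
The 5th is E. A perfect fifth above E is B.
B is the chord's 9th.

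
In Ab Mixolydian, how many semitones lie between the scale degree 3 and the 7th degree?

6

The scale is Ab Bb C Db Eb F Gb.
C up to Gb is a diminished fifth — 6 semitones.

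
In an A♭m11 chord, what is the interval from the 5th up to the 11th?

minor seventh

The chord tones of A♭ minor eleventh are A♭–C♭–E♭–G♭–B♭–D♭.
5th = E♭; 11th = D♭.
E♭ up to D♭ is 10 semitones, a half step narrower than a major seventh, so the interval is minor.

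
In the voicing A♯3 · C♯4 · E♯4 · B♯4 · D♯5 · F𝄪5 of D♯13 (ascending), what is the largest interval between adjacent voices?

Adjacent intervals: A♯3→C♯4 = minor third; C♯4→E♯4 = major third; E♯4→B♯4 = perfect fifth; B♯4→D♯5 = minor third; D♯5→F𝄪5 = major third.
The largest is E♯4 to B♯4, a perfect fifth (7 semitones).

perfect 5th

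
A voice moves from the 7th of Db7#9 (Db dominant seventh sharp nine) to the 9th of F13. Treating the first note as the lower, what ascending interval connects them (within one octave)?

The 7th of Db7#9 (Db dominant seventh sharp nine) is Cb; the 9th of F13 is G.
From Cb to G: 8 semitones over a fifth = augmented.

augmented 5th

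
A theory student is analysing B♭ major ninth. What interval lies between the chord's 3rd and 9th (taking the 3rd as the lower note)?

minor 7th

B♭maj9 (B♭ major ninth): B♭, D, F, A, C.
So we need the interval from D up to C.
7 letter names make it a seventh; at 10 semitones (a half step narrower than major) the quality is minor.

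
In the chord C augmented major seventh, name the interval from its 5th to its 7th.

m3

C+maj7 (C augmented major seventh) is spelled C-E-G#-B.
5th = G#; 7th = B.
From G# to B: 3 semitones over a third = minor.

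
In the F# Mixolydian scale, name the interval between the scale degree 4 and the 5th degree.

major second

The scale runs F# G# A# B C# D# E.
Scale degree 4 = B; 5th degree = C#.
Counting 2 letters and 2 half steps from B gives a major second.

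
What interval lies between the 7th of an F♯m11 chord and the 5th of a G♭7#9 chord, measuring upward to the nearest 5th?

diminished seventh

F♯m11 has E as its 7th, and G♭7#9 has D♭ as its 5th.
7 letter names make it a seventh; at 9 semitones (a whole step narrower than major) the quality is diminished.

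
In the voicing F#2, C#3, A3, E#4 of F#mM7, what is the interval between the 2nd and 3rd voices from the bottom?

Those voices are C#3 and A3.
6 letter names make it a sixth; at 8 semitones (a half step narrower than major) the quality is minor.

minor sixth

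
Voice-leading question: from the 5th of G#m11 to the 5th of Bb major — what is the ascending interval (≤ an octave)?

G#m11 has D# as its 5th, and Bb major has F as its 5th.
From D# to F: 2 semitones over a third = diminished.

diminished 3rd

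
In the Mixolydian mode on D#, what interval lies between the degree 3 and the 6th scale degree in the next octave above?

Spelling the Mixolydian mode on D#: D# E# F## G# A# B# C#.
Degree 3 = F##; 6th degree (up an octave) = B#.
F## up to B# spans 11 letter names and 17 semitones — a perfect eleventh.

perfect eleventh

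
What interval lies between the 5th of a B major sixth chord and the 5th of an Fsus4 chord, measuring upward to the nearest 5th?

The 5th of B major sixth is F#; the 5th of Fsus4 is C.
F# up to C is 6 semitones, a half step narrower than a perfect fifth, so the interval is diminished.

diminished fifth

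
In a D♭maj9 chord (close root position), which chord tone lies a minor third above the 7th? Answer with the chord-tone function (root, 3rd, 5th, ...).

The chord tones of D♭ major ninth are D♭, F, A♭, C, E♭.
The 7th is C. A minor third above C is E♭.
E♭ is the chord's 9th.

9th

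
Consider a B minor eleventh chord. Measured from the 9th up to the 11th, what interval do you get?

Bm11 (B minor eleventh): B, D, F#, A, C#, E.
So we need the interval from C# up to E.
3 letter names make it a third; at 3 semitones (a half step narrower than major) the quality is minor.

minor third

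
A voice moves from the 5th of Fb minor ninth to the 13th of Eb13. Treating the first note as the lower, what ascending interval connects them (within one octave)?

augmented unison

The 5th of Fb minor ninth is Cb; the 13th of Eb13 is C.
1 letter names make it a unison; at 1 semitone (a half step wider than perfect) the quality is augmented.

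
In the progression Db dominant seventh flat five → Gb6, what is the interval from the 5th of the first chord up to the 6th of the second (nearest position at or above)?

Db dominant seventh flat five has Abb as its 5th, and Gb6 has Eb as its 6th.
5 letter names make it a fifth; at 8 semitones (a half step wider than perfect) the quality is augmented.

A5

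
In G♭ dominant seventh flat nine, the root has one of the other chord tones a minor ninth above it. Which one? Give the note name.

The chord tones of G♭ dominant seventh flat nine are G♭-B♭-D♭-F♭-A𝄫.
The root is G♭. A minor ninth above G♭ is A𝄫.
A𝄫 is the chord's 9th.

Abb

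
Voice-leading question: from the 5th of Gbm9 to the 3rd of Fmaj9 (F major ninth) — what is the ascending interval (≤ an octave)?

The 5th of Gbm9 is Db; the 3rd of Fmaj9 (F major ninth) is A.
5 letter names make it a fifth; at 8 semitones (a half step wider than perfect) the quality is augmented.

augmented 5th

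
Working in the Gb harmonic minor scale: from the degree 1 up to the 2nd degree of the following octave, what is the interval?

major ninth

Spelling the Gb harmonic minor scale: Gb Ab Bbb Cb Db Ebb F.
That puts Gb below Ab.
From Gb to Ab is 14 semitones, exactly the major ninth.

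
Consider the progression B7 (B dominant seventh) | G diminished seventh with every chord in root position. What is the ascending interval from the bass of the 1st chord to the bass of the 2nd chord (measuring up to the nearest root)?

minor sixth

The roots are B and G.
6 letter names make it a sixth; at 8 semitones (a half step narrower than major) the quality is minor.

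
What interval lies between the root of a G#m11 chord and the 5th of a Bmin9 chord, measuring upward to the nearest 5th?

The root of G#m11 is G#; the 5th of Bmin9 is F#.
From G# to F#: 10 semitones over a seventh = minor.

m7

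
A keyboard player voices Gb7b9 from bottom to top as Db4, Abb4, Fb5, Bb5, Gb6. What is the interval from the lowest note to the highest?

The outer voices are Db4 and Gb6.
Db up to Gb spans 18 letter names and 29 semitones — a perfect 18th.

perfect 18th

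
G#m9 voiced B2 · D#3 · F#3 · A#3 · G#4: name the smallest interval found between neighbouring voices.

Adjacent intervals: B2→D#3 = major third; D#3→F#3 = minor third; F#3→A#3 = major third; A#3→G#4 = minor seventh.
The smallest is D#3 to F#3, a minor third (3 semitones).

minor 3rd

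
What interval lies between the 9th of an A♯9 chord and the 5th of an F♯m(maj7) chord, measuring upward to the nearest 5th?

minor 2nd

The 9th of A♯9 is B♯; the 5th of F♯m(maj7) is C♯.
2 letter names make it a second; at 1 semitone (a half step narrower than major) the quality is minor.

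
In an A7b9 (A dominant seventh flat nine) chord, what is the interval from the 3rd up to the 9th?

d7

Spelling the chord: A C# E G Bb.
So we need the interval from C# up to Bb.
7 letter names make it a seventh; at 9 semitones (a whole step narrower than major) the quality is diminished.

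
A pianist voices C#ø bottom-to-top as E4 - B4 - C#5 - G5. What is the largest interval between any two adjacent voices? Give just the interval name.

perfect fifth

Adjacent intervals: E4→B4 = perfect fifth; B4→C#5 = major second; C#5→G5 = diminished fifth.
The largest is E4 to B4, a perfect fifth (7 semitones).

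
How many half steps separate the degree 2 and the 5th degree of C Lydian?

5

The scale is C D E F# G A B.
D up to G is a perfect fourth — 5 semitones.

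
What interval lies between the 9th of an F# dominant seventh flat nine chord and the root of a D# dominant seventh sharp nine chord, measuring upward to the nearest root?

F# dominant seventh flat nine has G as its 9th, and D# dominant seventh sharp nine has D# as its root.
5 letter names make it a fifth; at 8 semitones (a half step wider than perfect) the quality is augmented.

augmented fifth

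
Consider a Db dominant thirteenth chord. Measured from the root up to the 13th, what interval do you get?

major thirteenth

Db13 (Db dominant thirteenth) is spelled Db–F–Ab–Cb–Eb–Bb.
So we need the interval from Db up to Bb.
Counting 13 letters and 21 half steps from Db gives a major thirteenth.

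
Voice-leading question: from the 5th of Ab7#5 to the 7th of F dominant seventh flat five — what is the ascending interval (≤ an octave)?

d8

The 5th of Ab7#5 is E; the 7th of F dominant seventh flat five is Eb.
From E to Eb: 11 semitones over an octave = diminished.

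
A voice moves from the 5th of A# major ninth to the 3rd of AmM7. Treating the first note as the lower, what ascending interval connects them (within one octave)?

A# major ninth has E# as its 5th, and AmM7 has C as its 3rd.
6 letter names make it a sixth; at 7 semitones (a whole step narrower than major) the quality is diminished.

diminished sixth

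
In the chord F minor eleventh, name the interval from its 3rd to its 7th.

perfect fifth

Fm11 is spelled F Ab C Eb G Bb.
3rd = Ab; 7th = Eb.
From Ab to Eb is 7 semitones, exactly the perfect fifth.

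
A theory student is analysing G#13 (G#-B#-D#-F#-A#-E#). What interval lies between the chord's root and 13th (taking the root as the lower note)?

So we need the interval from G# up to E#.
Counting 13 letters and 21 half steps from G# gives a major thirteenth.

major thirteenth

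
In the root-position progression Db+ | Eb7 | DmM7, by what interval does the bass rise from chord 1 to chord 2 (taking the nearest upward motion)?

The roots are Db and Eb.
Counting 2 letters and 2 half steps from Db gives a major second.

major 2nd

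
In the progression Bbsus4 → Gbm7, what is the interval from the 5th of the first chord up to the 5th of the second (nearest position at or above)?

minor sixth

Bbsus4 has F as its 5th, and Gbm7 has Db as its 5th.
F up to Db is 8 semitones, a half step narrower than a major sixth, so the interval is minor.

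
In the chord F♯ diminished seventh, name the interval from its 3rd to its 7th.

diminished fifth

F♯°7 (F♯ diminished seventh) is spelled F♯-A-C-E♭.
3rd = A; 7th = E♭.
5 letter names make it a fifth; at 6 semitones (a half step narrower than perfect) the quality is diminished.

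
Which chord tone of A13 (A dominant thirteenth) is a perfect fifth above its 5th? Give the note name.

A13 is spelled A, C#, E, G, B, F#.
The 5th is E. A perfect fifth above E is B.
B is the chord's 9th.

B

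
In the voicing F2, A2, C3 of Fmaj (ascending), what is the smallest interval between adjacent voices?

minor third

Adjacent intervals: F2→A2 = major third; A2→C3 = minor third.
The smallest is A2 to C3, a minor third (3 semitones).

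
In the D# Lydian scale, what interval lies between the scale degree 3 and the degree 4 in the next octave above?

D# lydian: D# E# F## G## A# B# C##.
Scale degree 3 = F##; degree 4 (up an octave) = G##.
F## up to G## spans 9 letter names and 14 semitones — a major ninth.

M9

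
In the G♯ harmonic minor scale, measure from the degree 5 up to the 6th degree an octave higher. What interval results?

minor ninth

The scale runs G♯ A♯ B C♯ D♯ E F𝄪.
The degree 5 is D♯ and the degree 6 (up an octave) is E.
From D♯ to E: 13 semitones over a ninth = minor.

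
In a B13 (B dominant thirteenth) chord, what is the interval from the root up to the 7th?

minor seventh

The chord tones of B13 are B, D#, F#, A, C#, G#.
So we need the interval from B up to A.
B up to A is 10 semitones, a half step narrower than a major seventh, so the interval is minor.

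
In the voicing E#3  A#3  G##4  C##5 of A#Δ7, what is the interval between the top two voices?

perfect 4th

Those voices are G##4 and C##5.
Counting 4 letters and 5 half steps from G## gives a perfect fourth.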